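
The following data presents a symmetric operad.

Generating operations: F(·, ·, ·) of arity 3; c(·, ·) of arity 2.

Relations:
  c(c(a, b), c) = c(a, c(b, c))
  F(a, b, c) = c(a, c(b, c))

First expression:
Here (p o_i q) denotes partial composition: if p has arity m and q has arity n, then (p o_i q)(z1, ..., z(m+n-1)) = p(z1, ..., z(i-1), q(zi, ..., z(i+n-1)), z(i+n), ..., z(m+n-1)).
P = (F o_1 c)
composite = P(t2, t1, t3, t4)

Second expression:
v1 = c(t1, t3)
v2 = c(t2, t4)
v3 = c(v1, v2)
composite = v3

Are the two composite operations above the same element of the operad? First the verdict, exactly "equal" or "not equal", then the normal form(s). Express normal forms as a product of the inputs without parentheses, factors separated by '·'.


not equal — first t2 · t1 · t3 · t4, second t1 · t3 · t2 · t4

The first expression reduces to t2 · t1 · t3 · t4
The second expression reduces to t1 · t3 · t2 · t4
The forms do not match — not equal.


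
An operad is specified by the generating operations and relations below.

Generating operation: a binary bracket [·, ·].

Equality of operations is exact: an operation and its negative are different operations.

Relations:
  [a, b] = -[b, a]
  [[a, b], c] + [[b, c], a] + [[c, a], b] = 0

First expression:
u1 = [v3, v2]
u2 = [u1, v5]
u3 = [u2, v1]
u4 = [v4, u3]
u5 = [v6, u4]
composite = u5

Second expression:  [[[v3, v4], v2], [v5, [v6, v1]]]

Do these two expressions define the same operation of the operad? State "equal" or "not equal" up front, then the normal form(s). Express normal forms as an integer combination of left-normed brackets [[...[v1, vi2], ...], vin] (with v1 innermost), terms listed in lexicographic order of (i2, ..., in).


not equal; the first gives [[[[[v1, v2], v3], v5], v4], v6] - [[[[[v1, v3], v2], v5], v4], v6] - [[[[[v1, v5], v2], v3], v4], v6] + [[[[[v1, v5], v3], v2], v4], v6] and the second [[[[[v1, v6], v5], v2], v3], v4] - [[[[[v1, v6], v5], v2], v4], v3] - [[[[[v1, v6], v5], v3], v4], v2] + [[[[[v1, v6], v5], v4], v3], v2]

Reducing the first expression gives [[[[[v1, v2], v3], v5], v4], v6] - [[[[[v1, v3], v2], v5], v4], v6] - [[[[[v1, v5], v2], v3], v4], v6] + [[[[[v1, v5], v3], v2], v4], v6]
Reducing the second expression gives [[[[[v1, v6], v5], v2], v3], v4] - [[[[[v1, v6], v5], v2], v4], v3] - [[[[[v1, v6], v5], v3], v4], v2] + [[[[[v1, v6], v5], v4], v3], v2]
No match — not equal.


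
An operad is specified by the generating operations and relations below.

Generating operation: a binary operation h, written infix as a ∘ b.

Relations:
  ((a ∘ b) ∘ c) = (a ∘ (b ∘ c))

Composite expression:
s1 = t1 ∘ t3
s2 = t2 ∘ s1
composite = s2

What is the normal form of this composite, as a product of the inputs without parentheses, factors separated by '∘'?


The h-tree's shape is irrelevant; the t-reading-order decides.
(t1 ∘ t3) reduces to t1 ∘ t3
(t2 ∘ (t1 ∘ t3)) reduces to t2 ∘ t1 ∘ t3

t2 ∘ t1 ∘ t3


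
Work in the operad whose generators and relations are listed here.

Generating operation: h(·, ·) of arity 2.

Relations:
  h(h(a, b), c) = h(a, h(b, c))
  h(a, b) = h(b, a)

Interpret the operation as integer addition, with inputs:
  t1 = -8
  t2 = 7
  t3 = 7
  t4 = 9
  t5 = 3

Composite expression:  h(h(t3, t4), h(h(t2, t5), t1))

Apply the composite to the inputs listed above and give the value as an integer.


h(t3, t4) = 16
h(t2, t5) = 10
h(h(t2, t5), t1) = 2
h(h(t3, t4), h(h(t2, t5), t1)) = 18

18


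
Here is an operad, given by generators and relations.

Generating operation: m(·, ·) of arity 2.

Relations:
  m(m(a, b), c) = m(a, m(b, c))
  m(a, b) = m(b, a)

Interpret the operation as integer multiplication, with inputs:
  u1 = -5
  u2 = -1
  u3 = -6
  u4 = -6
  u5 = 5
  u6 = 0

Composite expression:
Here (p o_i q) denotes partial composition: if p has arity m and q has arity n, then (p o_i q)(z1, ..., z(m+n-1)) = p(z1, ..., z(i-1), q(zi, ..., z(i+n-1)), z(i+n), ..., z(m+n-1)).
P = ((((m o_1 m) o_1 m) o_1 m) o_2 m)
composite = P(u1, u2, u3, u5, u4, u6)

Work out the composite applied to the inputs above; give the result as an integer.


0


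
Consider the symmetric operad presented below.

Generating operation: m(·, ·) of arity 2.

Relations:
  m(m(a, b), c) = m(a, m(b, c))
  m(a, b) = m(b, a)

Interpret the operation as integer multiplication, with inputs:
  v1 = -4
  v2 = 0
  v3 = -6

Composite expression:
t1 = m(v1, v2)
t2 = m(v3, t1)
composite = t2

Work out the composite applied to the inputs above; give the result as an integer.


m(v1, v2) = 0
m(v3, m(v1, v2)) = 0

0


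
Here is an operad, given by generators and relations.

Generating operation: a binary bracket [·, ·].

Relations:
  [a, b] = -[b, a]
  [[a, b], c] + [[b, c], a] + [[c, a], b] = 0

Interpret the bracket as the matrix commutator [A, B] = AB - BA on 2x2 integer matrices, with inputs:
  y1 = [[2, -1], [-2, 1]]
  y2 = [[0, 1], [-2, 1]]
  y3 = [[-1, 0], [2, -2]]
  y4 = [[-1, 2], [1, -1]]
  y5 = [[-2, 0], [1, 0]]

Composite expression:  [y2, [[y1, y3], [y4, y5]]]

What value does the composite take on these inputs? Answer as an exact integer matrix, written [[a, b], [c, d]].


[[-64, -8], [-80, 64]]

[y1, y3] = [[-2, 1], [-4, 2]]
[y4, y5] = [[2, 4], [-2, -2]]
[[y1, y3], [y4, y5]] = [[14, -20], [-24, -14]]
[y2, [[y1, y3], [y4, y5]]] = [[-64, -8], [-80, 64]]


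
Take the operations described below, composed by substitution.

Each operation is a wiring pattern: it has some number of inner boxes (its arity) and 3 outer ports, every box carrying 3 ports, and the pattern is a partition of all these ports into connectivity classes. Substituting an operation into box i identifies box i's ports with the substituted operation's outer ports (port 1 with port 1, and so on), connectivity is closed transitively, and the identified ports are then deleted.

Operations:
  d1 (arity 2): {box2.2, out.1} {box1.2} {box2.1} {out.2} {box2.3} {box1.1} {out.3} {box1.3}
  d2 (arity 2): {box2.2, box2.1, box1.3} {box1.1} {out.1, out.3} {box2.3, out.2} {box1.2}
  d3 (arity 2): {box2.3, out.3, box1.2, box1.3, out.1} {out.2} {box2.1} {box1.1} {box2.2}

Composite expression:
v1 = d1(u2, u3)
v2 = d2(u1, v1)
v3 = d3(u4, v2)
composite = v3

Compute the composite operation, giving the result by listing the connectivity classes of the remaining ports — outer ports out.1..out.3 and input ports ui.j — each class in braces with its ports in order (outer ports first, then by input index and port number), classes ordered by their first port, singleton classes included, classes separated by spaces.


{out.1, out.3, u4.2, u4.3} {out.2} {u1.1} {u1.2} {u1.3, u3.2} {u2.1} {u2.2} {u2.3} {u3.1} {u3.3} {u4.1}

Substituting into d3 glues patterns; closure does the rest.
through d1, on inputs (u2, u3): {out.1, u3.2} {out.2} {out.3} {u2.1} {u2.2} {u2.3} {u3.1} {u3.3} (out.j = stage outer ports)
through d2, on inputs (u1, u2, u3): {out.1, out.3} {out.2} {u1.1} {u1.2} {u1.3, u3.2} {u2.1} {u2.2} {u2.3} {u3.1} {u3.3} (out.j = stage outer ports)
through d3, on inputs (u4, u1, u2, u3): {out.1, out.3, u4.2, u4.3} {out.2} {u1.1} {u1.2} {u1.3, u3.2} {u2.1} {u2.2} {u2.3} {u3.1} {u3.3} {u4.1} (out.j = stage outer ports)


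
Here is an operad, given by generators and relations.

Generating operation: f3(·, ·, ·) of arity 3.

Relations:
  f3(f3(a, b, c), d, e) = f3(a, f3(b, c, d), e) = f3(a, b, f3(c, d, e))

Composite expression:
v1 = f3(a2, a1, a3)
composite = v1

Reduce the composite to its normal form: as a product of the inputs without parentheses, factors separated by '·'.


a2 · a1 · a3

Every regrouping of f3 is equal, so read the a-inputs in written order.
f3(a2, a1, a3) unparenthesizes to a2 · a1 · a3


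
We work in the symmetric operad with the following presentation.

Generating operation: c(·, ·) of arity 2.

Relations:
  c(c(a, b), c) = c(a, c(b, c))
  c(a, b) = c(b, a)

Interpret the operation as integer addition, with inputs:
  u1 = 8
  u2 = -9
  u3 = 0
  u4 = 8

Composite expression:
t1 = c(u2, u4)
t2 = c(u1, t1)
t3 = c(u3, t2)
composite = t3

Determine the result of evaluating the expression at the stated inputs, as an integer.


7


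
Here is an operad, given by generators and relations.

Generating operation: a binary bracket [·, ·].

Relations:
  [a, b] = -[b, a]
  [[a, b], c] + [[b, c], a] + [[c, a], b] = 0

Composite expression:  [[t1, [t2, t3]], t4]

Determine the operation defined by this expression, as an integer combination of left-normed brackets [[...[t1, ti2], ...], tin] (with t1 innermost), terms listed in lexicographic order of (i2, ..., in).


[[[t1, t2], t3], t4] - [[[t1, t3], t2], t4]

Expand each bracket as ab - ba; the t1-initial words give the coefficients.
Composite bracket: [[t1, [t2, t3]], t4]
Each bracket splits as ab - ba, giving 8 signed words (2^3 = 8).
The t1-initial words carry the normal form:
  sign of t1t2t3t4 is +1, so it contributes +[[[t1, t2], t3], t4]
  sign of t1t3t2t4 is -1, so it contributes -[[[t1, t3], t2], t4]


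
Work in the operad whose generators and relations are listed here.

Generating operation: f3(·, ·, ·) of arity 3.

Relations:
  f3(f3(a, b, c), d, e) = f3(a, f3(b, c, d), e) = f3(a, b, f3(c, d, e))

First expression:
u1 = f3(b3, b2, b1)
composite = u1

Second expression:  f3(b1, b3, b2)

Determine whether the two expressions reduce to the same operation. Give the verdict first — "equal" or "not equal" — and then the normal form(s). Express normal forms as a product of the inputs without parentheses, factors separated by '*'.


not equal — first b3 * b2 * b1, second b1 * b3 * b2

The first expression, normalized: b3 * b2 * b1
The second expression, normalized: b1 * b3 * b2
The normal forms differ: not equal.


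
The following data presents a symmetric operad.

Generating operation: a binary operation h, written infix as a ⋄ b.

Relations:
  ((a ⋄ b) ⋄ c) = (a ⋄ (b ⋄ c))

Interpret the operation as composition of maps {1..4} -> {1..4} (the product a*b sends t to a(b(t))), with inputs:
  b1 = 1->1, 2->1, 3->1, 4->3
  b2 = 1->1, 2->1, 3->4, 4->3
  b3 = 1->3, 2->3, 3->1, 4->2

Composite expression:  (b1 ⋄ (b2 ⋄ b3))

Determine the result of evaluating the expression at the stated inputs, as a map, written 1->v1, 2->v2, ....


(b2 ⋄ b3) = 1->4, 2->4, 3->1, 4->1
(b1 ⋄ (b2 ⋄ b3)) = 1->3, 2->3, 3->1, 4->1

1->3, 2->3, 3->1, 4->1


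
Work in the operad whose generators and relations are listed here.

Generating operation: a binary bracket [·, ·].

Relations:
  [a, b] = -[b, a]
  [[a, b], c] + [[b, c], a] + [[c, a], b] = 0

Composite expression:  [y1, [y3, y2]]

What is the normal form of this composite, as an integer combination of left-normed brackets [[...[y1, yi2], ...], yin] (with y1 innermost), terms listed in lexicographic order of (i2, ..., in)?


Expand each bracket as ab - ba; the y1-initial words give the coefficients.
Composite bracket: [y1, [y3, y2]]
The bracket unfolds into 4 signed words via [a, b] = ab - ba (2^2 = 4).
Words beginning with y1 determine it all:
  from y1y2y3, sign -1: term -[[y1, y2], y3]
  from y1y3y2, sign +1: term +[[y1, y3], y2]

-[[y1, y2], y3] + [[y1, y3], y2]


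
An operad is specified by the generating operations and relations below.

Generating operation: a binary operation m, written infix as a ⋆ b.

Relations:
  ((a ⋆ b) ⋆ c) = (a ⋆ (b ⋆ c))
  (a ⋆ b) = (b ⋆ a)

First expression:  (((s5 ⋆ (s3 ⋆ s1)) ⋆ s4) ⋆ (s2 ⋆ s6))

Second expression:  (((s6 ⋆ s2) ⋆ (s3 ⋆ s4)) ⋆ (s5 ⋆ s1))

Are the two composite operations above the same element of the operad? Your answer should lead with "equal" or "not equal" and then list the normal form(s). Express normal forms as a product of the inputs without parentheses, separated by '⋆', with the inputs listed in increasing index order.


equal; the common form is s1 ⋆ s2 ⋆ s3 ⋆ s4 ⋆ s5 ⋆ s6

The first expression, normalized: s1 ⋆ s2 ⋆ s3 ⋆ s4 ⋆ s5 ⋆ s6
The second expression, normalized: s1 ⋆ s2 ⋆ s3 ⋆ s4 ⋆ s5 ⋆ s6
Both agree, so they are equal.


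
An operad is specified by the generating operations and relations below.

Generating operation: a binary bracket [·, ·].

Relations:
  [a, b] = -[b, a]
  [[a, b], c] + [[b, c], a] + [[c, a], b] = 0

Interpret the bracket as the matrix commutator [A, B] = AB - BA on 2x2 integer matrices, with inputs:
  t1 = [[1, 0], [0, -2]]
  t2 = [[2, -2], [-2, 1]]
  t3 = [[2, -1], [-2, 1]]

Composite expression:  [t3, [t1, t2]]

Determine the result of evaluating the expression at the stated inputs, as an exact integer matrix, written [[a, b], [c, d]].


[[-18, -6], [-6, 18]]


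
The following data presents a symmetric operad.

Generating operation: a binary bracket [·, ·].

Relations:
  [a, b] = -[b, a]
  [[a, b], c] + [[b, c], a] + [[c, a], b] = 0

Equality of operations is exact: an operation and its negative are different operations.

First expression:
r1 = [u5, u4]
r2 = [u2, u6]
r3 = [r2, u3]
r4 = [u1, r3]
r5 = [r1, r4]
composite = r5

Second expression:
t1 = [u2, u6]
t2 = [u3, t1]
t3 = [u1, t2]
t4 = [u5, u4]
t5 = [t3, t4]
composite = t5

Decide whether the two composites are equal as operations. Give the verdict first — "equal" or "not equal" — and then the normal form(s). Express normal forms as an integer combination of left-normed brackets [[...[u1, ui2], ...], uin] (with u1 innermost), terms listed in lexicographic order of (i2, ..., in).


The first expression reduces to [[[[[u1, u2], u6], u3], u4], u5] - [[[[[u1, u2], u6], u3], u5], u4] - [[[[[u1, u3], u2], u6], u4], u5] + [[[[[u1, u3], u2], u6], u5], u4] + [[[[[u1, u3], u6], u2], u4], u5] - [[[[[u1, u3], u6], u2], u5], u4] - [[[[[u1, u6], u2], u3], u4], u5] + [[[[[u1, u6], u2], u3], u5], u4]
The second expression reduces to [[[[[u1, u2], u6], u3], u4], u5] - [[[[[u1, u2], u6], u3], u5], u4] - [[[[[u1, u3], u2], u6], u4], u5] + [[[[[u1, u3], u2], u6], u5], u4] + [[[[[u1, u3], u6], u2], u4], u5] - [[[[[u1, u3], u6], u2], u5], u4] - [[[[[u1, u6], u2], u3], u4], u5] + [[[[[u1, u6], u2], u3], u5], u4]
The forms coincide; equal.

equal: each reduces to [[[[[u1, u2], u6], u3], u4], u5] - [[[[[u1, u2], u6], u3], u5], u4] - [[[[[u1, u3], u2], u6], u4], u5] + [[[[[u1, u3], u2], u6], u5], u4] + [[[[[u1, u3], u6], u2], u4], u5] - [[[[[u1, u3], u6], u2], u5], u4] - [[[[[u1, u6], u2], u3], u4], u5] + [[[[[u1, u6], u2], u3], u5], u4]


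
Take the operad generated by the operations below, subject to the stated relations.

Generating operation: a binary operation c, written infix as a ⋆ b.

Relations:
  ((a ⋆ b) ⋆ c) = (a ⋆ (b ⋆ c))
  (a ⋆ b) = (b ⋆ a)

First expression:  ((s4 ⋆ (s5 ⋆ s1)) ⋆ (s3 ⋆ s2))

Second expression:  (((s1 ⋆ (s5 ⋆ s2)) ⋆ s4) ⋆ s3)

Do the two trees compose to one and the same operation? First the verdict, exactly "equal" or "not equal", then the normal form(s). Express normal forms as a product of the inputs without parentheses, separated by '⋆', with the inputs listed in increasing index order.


equal; both compose to s1 ⋆ s2 ⋆ s3 ⋆ s4 ⋆ s5


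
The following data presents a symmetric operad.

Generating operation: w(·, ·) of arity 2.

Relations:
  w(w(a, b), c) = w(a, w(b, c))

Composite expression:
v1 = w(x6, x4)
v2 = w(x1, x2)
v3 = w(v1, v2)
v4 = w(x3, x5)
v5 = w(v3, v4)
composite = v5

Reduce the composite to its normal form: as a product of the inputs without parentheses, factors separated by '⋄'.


x6 ⋄ x4 ⋄ x1 ⋄ x2 ⋄ x3 ⋄ x5


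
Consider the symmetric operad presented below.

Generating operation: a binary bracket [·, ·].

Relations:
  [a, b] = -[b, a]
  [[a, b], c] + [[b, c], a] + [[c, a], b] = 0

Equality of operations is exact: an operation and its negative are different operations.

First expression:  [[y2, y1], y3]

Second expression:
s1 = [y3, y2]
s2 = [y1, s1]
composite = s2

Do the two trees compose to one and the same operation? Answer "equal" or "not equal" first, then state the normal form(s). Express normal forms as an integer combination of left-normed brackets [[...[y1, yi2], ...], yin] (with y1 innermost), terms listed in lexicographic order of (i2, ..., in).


not equal; the first gives -[[y1, y2], y3] and the second -[[y1, y2], y3] + [[y1, y3], y2]

The first expression, normalized: -[[y1, y2], y3]
The second expression, normalized: -[[y1, y2], y3] + [[y1, y3], y2]
No match — not equal.


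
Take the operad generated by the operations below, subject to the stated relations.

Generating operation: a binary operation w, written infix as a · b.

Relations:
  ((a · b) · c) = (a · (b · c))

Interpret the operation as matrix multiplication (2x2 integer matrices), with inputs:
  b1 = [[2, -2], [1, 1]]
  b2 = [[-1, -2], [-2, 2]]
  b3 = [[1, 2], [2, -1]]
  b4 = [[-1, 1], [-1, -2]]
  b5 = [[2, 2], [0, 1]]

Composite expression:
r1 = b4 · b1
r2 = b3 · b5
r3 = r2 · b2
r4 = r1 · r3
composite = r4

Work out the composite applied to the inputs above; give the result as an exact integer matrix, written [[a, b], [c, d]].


[[-20, -10], [40, -16]]

(b4 · b1) = [[-1, 3], [-4, 0]]
(b3 · b5) = [[2, 4], [4, 3]]
((b3 · b5) · b2) = [[-10, 4], [-10, -2]]
((b4 · b1) · ((b3 · b5) · b2)) = [[-20, -10], [40, -16]]


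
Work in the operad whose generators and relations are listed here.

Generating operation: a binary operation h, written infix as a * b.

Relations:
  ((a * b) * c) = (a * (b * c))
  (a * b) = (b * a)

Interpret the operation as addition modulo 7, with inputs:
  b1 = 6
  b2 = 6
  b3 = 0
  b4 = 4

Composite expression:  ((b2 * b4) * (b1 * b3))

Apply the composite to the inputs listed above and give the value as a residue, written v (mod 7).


2 (mod 7)

(b2 * b4) = 3
(b1 * b3) = 6
((b2 * b4) * (b1 * b3)) = 2


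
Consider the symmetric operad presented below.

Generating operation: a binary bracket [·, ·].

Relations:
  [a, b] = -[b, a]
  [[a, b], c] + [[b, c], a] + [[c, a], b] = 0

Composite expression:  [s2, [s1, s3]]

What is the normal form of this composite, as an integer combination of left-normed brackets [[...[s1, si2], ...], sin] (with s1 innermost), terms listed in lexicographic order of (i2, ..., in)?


-[[s1, s3], s2]

A multilinear Lie element is pinned by s1-initial words (s1 innermost).
Composite bracket: [s2, [s1, s3]]
The bracket unfolds into 4 signed words via [a, b] = ab - ba (2^2 = 4).
Only words starting with s1 matter:
  from s1s3s2, sign -1: term -[[s1, s3], s2]


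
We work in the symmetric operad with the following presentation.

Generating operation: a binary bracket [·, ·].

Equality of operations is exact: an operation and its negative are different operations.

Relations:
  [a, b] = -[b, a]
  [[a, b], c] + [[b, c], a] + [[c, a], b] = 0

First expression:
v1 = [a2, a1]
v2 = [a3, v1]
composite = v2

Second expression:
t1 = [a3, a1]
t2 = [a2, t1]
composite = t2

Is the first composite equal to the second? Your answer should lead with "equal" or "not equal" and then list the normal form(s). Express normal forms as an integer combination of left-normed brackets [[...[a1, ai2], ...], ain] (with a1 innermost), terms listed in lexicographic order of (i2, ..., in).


Normal form of the first expression: [[a1, a2], a3]
Normal form of the second expression: [[a1, a3], a2]
The forms do not match — not equal.

not equal; the first gives [[a1, a2], a3] and the second [[a1, a3], a2]


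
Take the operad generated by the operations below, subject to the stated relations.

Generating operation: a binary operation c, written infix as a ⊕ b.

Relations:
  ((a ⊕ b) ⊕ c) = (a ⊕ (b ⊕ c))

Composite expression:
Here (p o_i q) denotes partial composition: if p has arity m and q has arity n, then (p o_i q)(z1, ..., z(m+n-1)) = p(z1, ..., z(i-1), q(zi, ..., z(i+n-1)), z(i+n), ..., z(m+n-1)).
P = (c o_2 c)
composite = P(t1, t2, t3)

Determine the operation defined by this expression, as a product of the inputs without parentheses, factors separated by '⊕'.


Associativity of c dissolves the nesting; only the t-input order survives.
(t2 ⊕ t3) reduces to t2 ⊕ t3
(t1 ⊕ (t2 ⊕ t3)) reduces to t1 ⊕ t2 ⊕ t3

t1 ⊕ t2 ⊕ t3


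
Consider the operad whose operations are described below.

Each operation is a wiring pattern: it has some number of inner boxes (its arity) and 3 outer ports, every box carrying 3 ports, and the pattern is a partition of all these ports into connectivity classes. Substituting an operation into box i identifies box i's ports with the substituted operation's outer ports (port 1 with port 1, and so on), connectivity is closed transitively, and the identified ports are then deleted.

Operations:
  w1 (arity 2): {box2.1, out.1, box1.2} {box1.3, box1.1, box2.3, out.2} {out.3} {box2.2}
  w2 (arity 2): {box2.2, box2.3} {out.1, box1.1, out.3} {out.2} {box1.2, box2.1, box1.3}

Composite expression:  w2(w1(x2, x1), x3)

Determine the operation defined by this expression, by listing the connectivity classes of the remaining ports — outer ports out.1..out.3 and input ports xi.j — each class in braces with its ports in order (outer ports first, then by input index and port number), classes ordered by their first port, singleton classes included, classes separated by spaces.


Two ports join when wires chain via w2-identified ports.
through w1, on inputs (x2, x1): {out.1, x1.1, x2.2} {out.2, x1.3, x2.1, x2.3} {out.3} {x1.2} (out.j = stage outer ports)
through w2, on inputs (x2, x1, x3): {out.1, out.3, x1.1, x2.2} {out.2} {x1.2} {x1.3, x2.1, x2.3, x3.1} {x3.2, x3.3} (out.j = stage outer ports)

{out.1, out.3, x1.1, x2.2} {out.2} {x1.2} {x1.3, x2.1, x2.3, x3.1} {x3.2, x3.3}


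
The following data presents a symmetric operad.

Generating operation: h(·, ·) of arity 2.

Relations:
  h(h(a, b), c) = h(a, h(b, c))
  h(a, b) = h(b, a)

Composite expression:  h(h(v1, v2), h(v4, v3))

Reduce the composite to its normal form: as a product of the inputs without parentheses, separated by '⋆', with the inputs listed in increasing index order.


v1 ⋆ v2 ⋆ v3 ⋆ v4

Key point: h commutes, so take the v-inputs in any fixed order.
h(v1, v2) flattens to v1 ⋆ v2
h(v4, v3) flattens to v4 ⋆ v3
h(h(v1, v2), h(v4, v3)) flattens to v1 ⋆ v2 ⋆ v4 ⋆ v3
sorting the factors by input index: v1 ⋆ v2 ⋆ v3 ⋆ v4


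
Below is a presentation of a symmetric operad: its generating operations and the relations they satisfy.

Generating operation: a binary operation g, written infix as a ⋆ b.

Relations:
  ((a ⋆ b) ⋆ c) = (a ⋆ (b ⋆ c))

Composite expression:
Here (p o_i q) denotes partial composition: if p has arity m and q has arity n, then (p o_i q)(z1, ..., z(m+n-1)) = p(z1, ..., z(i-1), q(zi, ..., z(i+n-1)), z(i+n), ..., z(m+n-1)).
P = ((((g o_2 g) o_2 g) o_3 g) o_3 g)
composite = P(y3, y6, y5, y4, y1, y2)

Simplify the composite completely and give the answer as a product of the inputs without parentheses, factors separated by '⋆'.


y3 ⋆ y6 ⋆ y5 ⋆ y4 ⋆ y1 ⋆ y2

All parenthesizations of g agree; list the y-inputs left to right.
(y5 ⋆ y4) spells out as y5 ⋆ y4
((y5 ⋆ y4) ⋆ y1) spells out as y5 ⋆ y4 ⋆ y1
(y6 ⋆ ((y5 ⋆ y4) ⋆ y1)) spells out as y6 ⋆ y5 ⋆ y4 ⋆ y1
((y6 ⋆ ((y5 ⋆ y4) ⋆ y1)) ⋆ y2) spells out as y6 ⋆ y5 ⋆ y4 ⋆ y1 ⋆ y2
(y3 ⋆ ((y6 ⋆ ((y5 ⋆ y4) ⋆ y1)) ⋆ y2)) spells out as y3 ⋆ y6 ⋆ y5 ⋆ y4 ⋆ y1 ⋆ y2


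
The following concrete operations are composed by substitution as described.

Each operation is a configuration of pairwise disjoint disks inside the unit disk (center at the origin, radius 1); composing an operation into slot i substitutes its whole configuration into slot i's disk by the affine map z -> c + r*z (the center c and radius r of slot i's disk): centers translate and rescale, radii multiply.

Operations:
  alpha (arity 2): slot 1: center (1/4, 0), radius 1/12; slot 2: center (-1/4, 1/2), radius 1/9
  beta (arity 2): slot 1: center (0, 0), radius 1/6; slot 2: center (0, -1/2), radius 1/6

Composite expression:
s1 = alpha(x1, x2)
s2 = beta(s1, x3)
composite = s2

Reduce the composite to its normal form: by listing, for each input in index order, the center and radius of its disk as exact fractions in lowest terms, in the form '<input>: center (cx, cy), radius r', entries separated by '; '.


Only the slot chain above each x matters under beta; compose those maps.
input x1: applying the 2 nested substitutions gives center (1/24, 0), radius 1/72
input x2: applying the 2 nested substitutions gives center (-1/24, 1/12), radius 1/54
input x3: applying the 1 nested substitution gives center (0, -1/2), radius 1/6

x1: center (1/24, 0), radius 1/72; x2: center (-1/24, 1/12), radius 1/54; x3: center (0, -1/2), radius 1/6


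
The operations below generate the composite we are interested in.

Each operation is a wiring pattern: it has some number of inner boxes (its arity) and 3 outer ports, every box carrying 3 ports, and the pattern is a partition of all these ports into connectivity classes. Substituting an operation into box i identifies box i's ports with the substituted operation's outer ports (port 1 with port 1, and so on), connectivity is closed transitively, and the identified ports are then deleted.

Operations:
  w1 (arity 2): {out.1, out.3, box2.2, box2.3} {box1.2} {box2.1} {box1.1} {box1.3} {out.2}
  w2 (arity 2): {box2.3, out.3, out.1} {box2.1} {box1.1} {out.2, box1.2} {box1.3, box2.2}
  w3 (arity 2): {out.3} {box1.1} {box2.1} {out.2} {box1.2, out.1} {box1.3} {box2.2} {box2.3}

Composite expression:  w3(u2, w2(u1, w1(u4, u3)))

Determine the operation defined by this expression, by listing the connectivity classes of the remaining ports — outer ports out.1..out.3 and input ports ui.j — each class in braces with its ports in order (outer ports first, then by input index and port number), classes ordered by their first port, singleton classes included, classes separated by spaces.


{out.1, u2.2} {out.2} {out.3} {u1.1} {u1.2} {u1.3} {u2.1} {u2.3} {u3.1} {u3.2, u3.3} {u4.1} {u4.2} {u4.3}

Connectivity passes through glued w3-boundaries; trace each wire chain.
w1 over (u4, u3) gives {out.1, out.3, u3.2, u3.3} {out.2} {u3.1} {u4.1} {u4.2} {u4.3}, out.j being that stage's outer ports
w2 over (u1, u4, u3) gives {out.1, out.3, u3.2, u3.3} {out.2, u1.2} {u1.1} {u1.3} {u3.1} {u4.1} {u4.2} {u4.3}, out.j being that stage's outer ports
w3 over (u2, u1, u4, u3) gives {out.1, u2.2} {out.2} {out.3} {u1.1} {u1.2} {u1.3} {u2.1} {u2.3} {u3.1} {u3.2, u3.3} {u4.1} {u4.2} {u4.3}, out.j being that stage's outer ports


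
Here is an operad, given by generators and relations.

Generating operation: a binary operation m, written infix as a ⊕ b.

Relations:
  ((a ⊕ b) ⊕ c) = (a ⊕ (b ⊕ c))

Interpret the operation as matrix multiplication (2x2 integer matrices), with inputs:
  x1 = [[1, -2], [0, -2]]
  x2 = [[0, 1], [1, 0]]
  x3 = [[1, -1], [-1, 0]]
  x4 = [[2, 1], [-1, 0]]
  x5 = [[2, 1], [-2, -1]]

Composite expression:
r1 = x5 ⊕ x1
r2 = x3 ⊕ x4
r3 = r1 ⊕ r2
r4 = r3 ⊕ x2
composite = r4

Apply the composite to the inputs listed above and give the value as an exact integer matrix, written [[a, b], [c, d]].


[[8, 18], [-8, -18]]

(x5 ⊕ x1) = [[2, -6], [-2, 6]]
(x3 ⊕ x4) = [[3, 1], [-2, -1]]
((x5 ⊕ x1) ⊕ (x3 ⊕ x4)) = [[18, 8], [-18, -8]]
(((x5 ⊕ x1) ⊕ (x3 ⊕ x4)) ⊕ x2) = [[8, 18], [-8, -18]]


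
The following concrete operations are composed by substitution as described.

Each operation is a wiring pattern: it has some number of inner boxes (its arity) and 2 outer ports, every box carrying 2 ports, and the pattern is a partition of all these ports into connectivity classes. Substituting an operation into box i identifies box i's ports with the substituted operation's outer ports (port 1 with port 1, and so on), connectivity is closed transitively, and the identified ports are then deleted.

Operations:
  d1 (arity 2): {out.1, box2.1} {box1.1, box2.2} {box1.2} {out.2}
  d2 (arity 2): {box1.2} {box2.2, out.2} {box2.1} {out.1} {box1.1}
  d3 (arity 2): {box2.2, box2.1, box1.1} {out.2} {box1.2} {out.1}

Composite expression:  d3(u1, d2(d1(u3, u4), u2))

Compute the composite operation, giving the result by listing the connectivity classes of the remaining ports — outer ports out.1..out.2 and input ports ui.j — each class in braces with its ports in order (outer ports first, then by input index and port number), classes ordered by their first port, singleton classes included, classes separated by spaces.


{out.1} {out.2} {u1.1, u2.2} {u1.2} {u2.1} {u3.1, u4.2} {u3.2} {u4.1}

Reachability decides: close wires over d3-identified ports.
the subtree at d1 composes to {out.1, u4.1} {out.2} {u3.1, u4.2} {u3.2} on (u3, u4); out.j = own outer ports
the subtree at d2 composes to {out.1} {out.2, u2.2} {u2.1} {u3.1, u4.2} {u3.2} {u4.1} on (u3, u4, u2); out.j = own outer ports
the subtree at d3 composes to {out.1} {out.2} {u1.1, u2.2} {u1.2} {u2.1} {u3.1, u4.2} {u3.2} {u4.1} on (u1, u3, u4, u2); out.j = own outer ports


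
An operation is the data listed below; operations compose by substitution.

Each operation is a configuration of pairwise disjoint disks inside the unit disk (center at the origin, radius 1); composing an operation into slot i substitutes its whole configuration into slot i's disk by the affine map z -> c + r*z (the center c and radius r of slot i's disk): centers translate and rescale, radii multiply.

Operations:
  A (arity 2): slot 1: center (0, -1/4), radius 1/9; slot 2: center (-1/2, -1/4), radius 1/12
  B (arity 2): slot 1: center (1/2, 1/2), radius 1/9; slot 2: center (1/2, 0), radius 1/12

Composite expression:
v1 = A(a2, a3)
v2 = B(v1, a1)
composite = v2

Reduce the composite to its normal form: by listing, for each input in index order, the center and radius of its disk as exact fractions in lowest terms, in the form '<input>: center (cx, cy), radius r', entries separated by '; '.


a1: center (1/2, 0), radius 1/12; a2: center (1/2, 17/36), radius 1/81; a3: center (4/9, 17/36), radius 1/108

Each a-disk chains the slot maps above it in B; radii multiply.
tracing a2 down its 2-map path: center (1/2, 17/36), radius 1/81
tracing a3 down its 2-map path: center (4/9, 17/36), radius 1/108
tracing a1 down its 1-map path: center (1/2, 0), radius 1/12


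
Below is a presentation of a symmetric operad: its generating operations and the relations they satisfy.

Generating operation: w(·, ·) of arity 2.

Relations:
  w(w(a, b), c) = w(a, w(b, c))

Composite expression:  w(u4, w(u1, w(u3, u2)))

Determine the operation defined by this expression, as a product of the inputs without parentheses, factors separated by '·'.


The w-tree's shape is irrelevant; the u-reading-order decides.
w(u3, u2) reduces to u3 · u2
w(u1, w(u3, u2)) reduces to u1 · u3 · u2
w(u4, w(u1, w(u3, u2))) reduces to u4 · u1 · u3 · u2

u4 · u1 · u3 · u2


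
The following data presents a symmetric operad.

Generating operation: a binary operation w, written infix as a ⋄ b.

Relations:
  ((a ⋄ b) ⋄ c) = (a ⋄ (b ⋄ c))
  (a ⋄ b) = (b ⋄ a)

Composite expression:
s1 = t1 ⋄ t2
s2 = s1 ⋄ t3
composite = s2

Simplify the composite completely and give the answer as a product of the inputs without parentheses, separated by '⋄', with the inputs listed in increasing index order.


Reordering under w is free, so list the t-inputs canonically.
(t1 ⋄ t2) unparenthesizes to t1 ⋄ t2
((t1 ⋄ t2) ⋄ t3) unparenthesizes to t1 ⋄ t2 ⋄ t3
the factors in increasing index order: t1 ⋄ t2 ⋄ t3

t1 ⋄ t2 ⋄ t3


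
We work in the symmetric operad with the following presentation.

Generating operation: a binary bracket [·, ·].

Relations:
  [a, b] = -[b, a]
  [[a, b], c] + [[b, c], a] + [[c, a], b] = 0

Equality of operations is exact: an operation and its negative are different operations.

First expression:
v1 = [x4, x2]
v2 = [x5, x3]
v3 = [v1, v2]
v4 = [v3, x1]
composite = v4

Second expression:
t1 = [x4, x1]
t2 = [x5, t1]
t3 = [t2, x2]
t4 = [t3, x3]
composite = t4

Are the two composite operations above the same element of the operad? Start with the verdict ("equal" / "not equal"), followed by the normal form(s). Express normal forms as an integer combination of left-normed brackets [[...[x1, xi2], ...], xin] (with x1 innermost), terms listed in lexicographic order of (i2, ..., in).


not equal; first: -[[[[x1, x2], x4], x3], x5] + [[[[x1, x2], x4], x5], x3] + [[[[x1, x3], x5], x2], x4] - [[[[x1, x3], x5], x4], x2] + [[[[x1, x4], x2], x3], x5] - [[[[x1, x4], x2], x5], x3] - [[[[x1, x5], x3], x2], x4] + [[[[x1, x5], x3], x4], x2]; second: [[[[x1, x4], x5], x2], x3]

The first expression, normalized: -[[[[x1, x2], x4], x3], x5] + [[[[x1, x2], x4], x5], x3] + [[[[x1, x3], x5], x2], x4] - [[[[x1, x3], x5], x4], x2] + [[[[x1, x4], x2], x3], x5] - [[[[x1, x4], x2], x5], x3] - [[[[x1, x5], x3], x2], x4] + [[[[x1, x5], x3], x4], x2]
The second expression, normalized: [[[[x1, x4], x5], x2], x3]
The forms do not match — not equal.


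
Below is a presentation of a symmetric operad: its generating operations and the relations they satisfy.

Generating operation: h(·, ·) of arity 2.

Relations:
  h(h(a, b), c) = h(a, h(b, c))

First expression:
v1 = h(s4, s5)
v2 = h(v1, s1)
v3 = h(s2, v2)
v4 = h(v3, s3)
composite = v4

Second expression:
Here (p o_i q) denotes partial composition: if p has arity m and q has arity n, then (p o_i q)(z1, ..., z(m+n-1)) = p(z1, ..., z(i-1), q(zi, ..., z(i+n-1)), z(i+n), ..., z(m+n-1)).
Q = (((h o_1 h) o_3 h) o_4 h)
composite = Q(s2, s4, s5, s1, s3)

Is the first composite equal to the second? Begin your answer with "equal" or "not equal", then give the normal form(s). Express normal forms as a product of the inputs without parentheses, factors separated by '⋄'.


equal; both compose to s2 ⋄ s4 ⋄ s5 ⋄ s1 ⋄ s3

The first composite normalizes to s2 ⋄ s4 ⋄ s5 ⋄ s1 ⋄ s3
The second composite normalizes to s2 ⋄ s4 ⋄ s5 ⋄ s1 ⋄ s3
The normal forms match — equal.


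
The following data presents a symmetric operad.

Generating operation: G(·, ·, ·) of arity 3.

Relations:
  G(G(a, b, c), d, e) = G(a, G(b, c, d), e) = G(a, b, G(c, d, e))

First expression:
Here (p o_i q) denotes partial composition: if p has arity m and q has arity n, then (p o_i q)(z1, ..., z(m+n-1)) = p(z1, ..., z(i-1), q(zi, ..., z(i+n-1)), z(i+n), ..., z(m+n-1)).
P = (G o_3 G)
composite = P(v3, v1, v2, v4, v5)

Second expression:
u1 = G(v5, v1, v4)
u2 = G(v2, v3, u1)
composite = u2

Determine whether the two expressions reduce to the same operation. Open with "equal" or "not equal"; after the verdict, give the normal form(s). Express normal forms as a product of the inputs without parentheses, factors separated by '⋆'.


not equal; first: v3 ⋆ v1 ⋆ v2 ⋆ v4 ⋆ v5; second: v2 ⋆ v3 ⋆ v5 ⋆ v1 ⋆ v4

Reducing the first expression gives v3 ⋆ v1 ⋆ v2 ⋆ v4 ⋆ v5
Reducing the second expression gives v2 ⋆ v3 ⋆ v5 ⋆ v1 ⋆ v4
Different reductions; not equal.


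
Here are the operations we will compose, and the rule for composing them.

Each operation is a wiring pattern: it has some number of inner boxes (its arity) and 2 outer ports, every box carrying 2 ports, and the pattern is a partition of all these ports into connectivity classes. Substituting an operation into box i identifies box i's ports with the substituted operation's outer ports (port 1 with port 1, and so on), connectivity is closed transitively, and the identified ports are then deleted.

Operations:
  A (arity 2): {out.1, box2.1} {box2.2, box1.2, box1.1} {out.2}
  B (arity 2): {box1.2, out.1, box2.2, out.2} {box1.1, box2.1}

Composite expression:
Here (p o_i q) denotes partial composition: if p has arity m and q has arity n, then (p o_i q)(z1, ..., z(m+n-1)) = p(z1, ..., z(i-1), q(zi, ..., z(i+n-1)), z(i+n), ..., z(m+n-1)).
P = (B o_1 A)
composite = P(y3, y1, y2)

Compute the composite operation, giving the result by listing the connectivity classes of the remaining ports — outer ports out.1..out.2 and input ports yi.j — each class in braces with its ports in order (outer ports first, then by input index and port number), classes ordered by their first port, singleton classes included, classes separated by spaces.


{out.1, out.2, y2.2} {y1.1, y2.1} {y1.2, y3.1, y3.2}

Reachability decides: close wires over B-identified ports.
through A, on inputs (y3, y1): {out.1, y1.1} {out.2} {y1.2, y3.1, y3.2} (out.j = stage outer ports)
through B, on inputs (y3, y1, y2): {out.1, out.2, y2.2} {y1.1, y2.1} {y1.2, y3.1, y3.2} (out.j = stage outer ports)


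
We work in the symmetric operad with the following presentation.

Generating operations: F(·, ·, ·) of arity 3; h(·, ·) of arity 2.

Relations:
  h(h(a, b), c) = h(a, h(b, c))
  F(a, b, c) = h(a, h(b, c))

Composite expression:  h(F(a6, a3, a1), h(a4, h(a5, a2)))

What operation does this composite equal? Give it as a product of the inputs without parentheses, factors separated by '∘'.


a6 ∘ a3 ∘ a1 ∘ a4 ∘ a5 ∘ a2

The h-tree's shape is irrelevant; the a-reading-order decides.
F(a6, a3, a1) collapses to a6 ∘ a3 ∘ a1
h(a5, a2) collapses to a5 ∘ a2
h(a4, h(a5, a2)) collapses to a4 ∘ a5 ∘ a2
h(F(a6, a3, a1), h(a4, h(a5, a2))) collapses to a6 ∘ a3 ∘ a1 ∘ a4 ∘ a5 ∘ a2


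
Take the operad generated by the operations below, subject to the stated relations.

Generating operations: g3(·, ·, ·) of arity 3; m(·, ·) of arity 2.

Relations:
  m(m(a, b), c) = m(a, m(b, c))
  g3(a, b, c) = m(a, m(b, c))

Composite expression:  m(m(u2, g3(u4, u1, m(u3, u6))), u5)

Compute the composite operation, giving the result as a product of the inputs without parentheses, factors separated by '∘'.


Associativity of m dissolves the nesting; only the u-input order survives.
m(u3, u6) spells out as u3 ∘ u6
g3(u4, u1, m(u3, u6)) spells out as u4 ∘ u1 ∘ u3 ∘ u6
m(u2, g3(u4, u1, m(u3, u6))) spells out as u2 ∘ u4 ∘ u1 ∘ u3 ∘ u6
m(m(u2, g3(u4, u1, m(u3, u6))), u5) spells out as u2 ∘ u4 ∘ u1 ∘ u3 ∘ u6 ∘ u5

u2 ∘ u4 ∘ u1 ∘ u3 ∘ u6 ∘ u5


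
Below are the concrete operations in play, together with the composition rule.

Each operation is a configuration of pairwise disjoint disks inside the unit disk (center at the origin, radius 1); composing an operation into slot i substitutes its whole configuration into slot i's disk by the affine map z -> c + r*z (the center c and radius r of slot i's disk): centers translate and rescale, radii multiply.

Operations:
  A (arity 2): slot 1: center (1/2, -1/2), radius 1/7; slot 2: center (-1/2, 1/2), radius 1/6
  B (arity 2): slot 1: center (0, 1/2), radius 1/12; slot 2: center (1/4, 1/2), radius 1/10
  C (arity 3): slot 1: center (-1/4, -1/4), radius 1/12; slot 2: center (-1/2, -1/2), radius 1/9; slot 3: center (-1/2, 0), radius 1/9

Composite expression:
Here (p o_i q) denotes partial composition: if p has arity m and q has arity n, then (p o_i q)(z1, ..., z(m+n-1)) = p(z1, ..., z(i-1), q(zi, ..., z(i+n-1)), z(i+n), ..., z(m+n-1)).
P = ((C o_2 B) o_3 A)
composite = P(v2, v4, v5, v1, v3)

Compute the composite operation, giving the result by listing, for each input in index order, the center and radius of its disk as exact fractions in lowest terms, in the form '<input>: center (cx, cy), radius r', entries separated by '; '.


v1: center (-43/90, -79/180), radius 1/540; v2: center (-1/4, -1/4), radius 1/12; v3: center (-1/2, 0), radius 1/9; v4: center (-1/2, -4/9), radius 1/108; v5: center (-7/15, -9/20), radius 1/630

Follow each v-input down from C: c' goes to c + r*c', radius to r*r'.
for v2, the 1-step affine chain lands on center (-1/4, -1/4), radius 1/12
for v4, the 2-step affine chain lands on center (-1/2, -4/9), radius 1/108
for v5, the 3-step affine chain lands on center (-7/15, -9/20), radius 1/630
for v1, the 3-step affine chain lands on center (-43/90, -79/180), radius 1/540
for v3, the 1-step affine chain lands on center (-1/2, 0), radius 1/9


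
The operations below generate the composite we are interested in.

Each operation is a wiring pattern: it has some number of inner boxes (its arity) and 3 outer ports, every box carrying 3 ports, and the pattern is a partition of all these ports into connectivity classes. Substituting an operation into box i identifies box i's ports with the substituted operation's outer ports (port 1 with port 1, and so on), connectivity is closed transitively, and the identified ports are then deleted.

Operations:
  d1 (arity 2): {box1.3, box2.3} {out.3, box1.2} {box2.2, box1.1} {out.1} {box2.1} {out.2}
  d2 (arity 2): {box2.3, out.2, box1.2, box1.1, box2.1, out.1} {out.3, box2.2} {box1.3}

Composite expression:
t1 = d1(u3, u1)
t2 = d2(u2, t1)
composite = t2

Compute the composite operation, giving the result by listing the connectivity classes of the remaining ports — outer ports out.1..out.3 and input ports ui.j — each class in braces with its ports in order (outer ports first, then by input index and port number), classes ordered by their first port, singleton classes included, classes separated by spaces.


{out.1, out.2, u2.1, u2.2, u3.2} {out.3} {u1.1} {u1.2, u3.1} {u1.3, u3.3} {u2.3}

Treat the ports identified at d2 as solder joints: merge, then drop.
stage d1: inputs (u3, u1), connectivity {out.1} {out.2} {out.3, u3.2} {u1.1} {u1.2, u3.1} {u1.3, u3.3}, out.j its boundary
stage d2: inputs (u2, u3, u1), connectivity {out.1, out.2, u2.1, u2.2, u3.2} {out.3} {u1.1} {u1.2, u3.1} {u1.3, u3.3} {u2.3}, out.j its boundary
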